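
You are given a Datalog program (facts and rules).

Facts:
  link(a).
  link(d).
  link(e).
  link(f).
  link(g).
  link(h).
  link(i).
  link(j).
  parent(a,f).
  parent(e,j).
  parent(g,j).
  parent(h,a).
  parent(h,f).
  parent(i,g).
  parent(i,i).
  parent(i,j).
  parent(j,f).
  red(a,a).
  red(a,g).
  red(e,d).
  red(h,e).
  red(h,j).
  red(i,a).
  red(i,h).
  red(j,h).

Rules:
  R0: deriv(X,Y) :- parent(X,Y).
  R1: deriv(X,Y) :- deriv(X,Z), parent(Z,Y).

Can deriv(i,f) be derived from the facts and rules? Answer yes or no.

round 1: derive deriv(a,f) via R0 from parent(a,f)
round 1: derive deriv(e,j) via R0 from parent(e,j)
round 1: derive deriv(g,j) via R0 from parent(g,j)
round 1: derive deriv(h,a) via R0 from parent(h,a)
round 1: derive deriv(h,f) via R0 from parent(h,f)
round 1: derive deriv(i,g) via R0 from parent(i,g)
round 1: derive deriv(i,i) via R0 from parent(i,i)
round 1: derive deriv(i,j) via R0 from parent(i,j)
round 1: derive deriv(j,f) via R0 from parent(j,f)
round 2: derive deriv(e,f) via R1 from deriv(e,j), parent(j,f)
round 2: derive deriv(g,f) via R1 from deriv(g,j), parent(j,f)
round 2: derive deriv(i,f) via R1 from deriv(i,j), parent(j,f)

yes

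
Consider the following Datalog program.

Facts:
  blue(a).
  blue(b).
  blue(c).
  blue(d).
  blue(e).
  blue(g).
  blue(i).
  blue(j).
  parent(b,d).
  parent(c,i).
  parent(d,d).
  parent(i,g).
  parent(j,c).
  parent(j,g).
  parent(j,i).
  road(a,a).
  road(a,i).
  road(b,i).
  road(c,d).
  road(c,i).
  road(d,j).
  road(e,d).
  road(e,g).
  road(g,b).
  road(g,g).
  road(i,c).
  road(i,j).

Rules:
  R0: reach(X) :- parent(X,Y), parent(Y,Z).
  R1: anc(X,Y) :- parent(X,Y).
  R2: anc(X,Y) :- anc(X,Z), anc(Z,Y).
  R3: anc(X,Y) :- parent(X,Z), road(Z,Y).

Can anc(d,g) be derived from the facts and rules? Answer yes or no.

round 1: derive anc(b,d) via R1 from parent(b,d)
round 1: derive anc(c,i) via R1 from parent(c,i)
round 1: derive anc(d,d) via R1 from parent(d,d)
round 1: derive anc(i,g) via R1 from parent(i,g)
round 1: derive anc(j,c) via R1 from parent(j,c)
round 1: derive anc(j,g) via R1 from parent(j,g)
round 1: derive anc(j,i) via R1 from parent(j,i)
round 1: derive anc(b,j) via R3 from parent(b,d), road(d,j)
round 1: derive anc(c,c) via R3 from parent(c,i), road(i,c)
round 1: derive anc(c,j) via R3 from parent(c,i), road(i,j)
round 1: derive anc(d,j) via R3 from parent(d,d), road(d,j)
round 1: derive anc(i,b) via R3 from parent(i,g), road(g,b)
round 1: derive anc(j,b) via R3 from parent(j,g), road(g,b)
round 1: derive anc(j,d) via R3 from parent(j,c), road(c,d)
round 1: derive anc(j,j) via R3 from parent(j,i), road(i,j)
round 2: derive anc(b,b) via R2 from anc(b,j), anc(j,b)
round 2: derive anc(b,c) via R2 from anc(b,j), anc(j,c)
round 2: derive anc(b,g) via R2 from anc(b,j), anc(j,g)
round 2: derive anc(b,i) via R2 from anc(b,j), anc(j,i)
round 2: derive anc(c,b) via R2 from anc(c,i), anc(i,b)
round 2: derive anc(c,d) via R2 from anc(c,j), anc(j,d)
round 2: derive anc(c,g) via R2 from anc(c,i), anc(i,g)
round 2: derive anc(d,b) via R2 from anc(d,j), anc(j,b)
round 2: derive anc(d,c) via R2 from anc(d,j), anc(j,c)
round 2: derive anc(d,g) via R2 from anc(d,j), anc(j,g)
round 2: derive anc(d,i) via R2 from anc(d,j), anc(j,i)
round 2: derive anc(i,d) via R2 from anc(i,b), anc(b,d)
round 2: derive anc(i,j) via R2 from anc(i,b), anc(b,j)
round 3: derive anc(i,c) via R2 from anc(i,b), anc(b,c)
round 3: derive anc(i,i) via R2 from anc(i,b), anc(b,i)

yes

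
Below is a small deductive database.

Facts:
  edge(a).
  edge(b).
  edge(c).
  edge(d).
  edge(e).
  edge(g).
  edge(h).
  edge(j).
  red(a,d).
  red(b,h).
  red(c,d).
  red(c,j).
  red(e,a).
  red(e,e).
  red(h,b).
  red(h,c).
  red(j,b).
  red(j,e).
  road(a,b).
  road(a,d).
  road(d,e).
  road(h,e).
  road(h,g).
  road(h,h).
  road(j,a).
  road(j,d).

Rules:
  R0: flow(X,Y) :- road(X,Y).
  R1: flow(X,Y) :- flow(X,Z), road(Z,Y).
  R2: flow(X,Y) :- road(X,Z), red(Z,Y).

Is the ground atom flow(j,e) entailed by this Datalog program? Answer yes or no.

yes

round 1: derive flow(a,b) via R0 from road(a,b)
round 1: derive flow(a,d) via R0 from road(a,d)
round 1: derive flow(d,e) via R0 from road(d,e)
round 1: derive flow(h,e) via R0 from road(h,e)
round 1: derive flow(h,g) via R0 from road(h,g)
round 1: derive flow(h,h) via R0 from road(h,h)
round 1: derive flow(j,a) via R0 from road(j,a)
round 1: derive flow(j,d) via R0 from road(j,d)
round 1: derive flow(a,h) via R2 from road(a,b), red(b,h)
round 1: derive flow(d,a) via R2 from road(d,e), red(e,a)
round 1: derive flow(h,a) via R2 from road(h,e), red(e,a)
round 1: derive flow(h,b) via R2 from road(h,h), red(h,b)
round 1: derive flow(h,c) via R2 from road(h,h), red(h,c)
round 2: derive flow(a,e) via R1 from flow(a,d), road(d,e)
round 2: derive flow(a,g) via R1 from flow(a,h), road(h,g)
round 2: derive flow(d,b) via R1 from flow(d,a), road(a,b)
round 2: derive flow(d,d) via R1 from flow(d,a), road(a,d)
round 2: derive flow(h,d) via R1 from flow(h,a), road(a,d)
round 2: derive flow(j,b) via R1 from flow(j,a), road(a,b)
round 2: derive flow(j,e) via R1 from flow(j,d), road(d,e)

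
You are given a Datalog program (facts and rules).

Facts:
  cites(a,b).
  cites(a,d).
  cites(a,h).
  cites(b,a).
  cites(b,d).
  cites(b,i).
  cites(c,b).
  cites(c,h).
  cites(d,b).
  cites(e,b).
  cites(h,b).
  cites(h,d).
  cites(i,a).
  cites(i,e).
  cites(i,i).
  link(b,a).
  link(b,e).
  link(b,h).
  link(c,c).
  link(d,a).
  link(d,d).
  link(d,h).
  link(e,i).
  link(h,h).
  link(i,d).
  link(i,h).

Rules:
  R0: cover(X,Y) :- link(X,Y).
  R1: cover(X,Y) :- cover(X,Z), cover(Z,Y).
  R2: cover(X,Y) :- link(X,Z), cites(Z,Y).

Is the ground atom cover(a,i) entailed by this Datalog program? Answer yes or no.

no

round 1: derive cover(b,a) via R0 from link(b,a)
round 1: derive cover(b,e) via R0 from link(b,e)
round 1: derive cover(b,h) via R0 from link(b,h)
round 1: derive cover(c,c) via R0 from link(c,c)
round 1: derive cover(d,a) via R0 from link(d,a)
round 1: derive cover(d,d) via R0 from link(d,d)
round 1: derive cover(d,h) via R0 from link(d,h)
round 1: derive cover(e,i) via R0 from link(e,i)
round 1: derive cover(h,h) via R0 from link(h,h)
round 1: derive cover(i,d) via R0 from link(i,d)
round 1: derive cover(i,h) via R0 from link(i,h)
round 1: derive cover(b,b) via R2 from link(b,a), cites(a,b)
round 1: derive cover(b,d) via R2 from link(b,a), cites(a,d)
round 1: derive cover(c,b) via R2 from link(c,c), cites(c,b)
round 1: derive cover(c,h) via R2 from link(c,c), cites(c,h)
round 1: derive cover(d,b) via R2 from link(d,a), cites(a,b)
round 1: derive cover(e,a) via R2 from link(e,i), cites(i,a)
round 1: derive cover(e,e) via R2 from link(e,i), cites(i,e)
round 1: derive cover(h,b) via R2 from link(h,h), cites(h,b)
round 1: derive cover(h,d) via R2 from link(h,h), cites(h,d)
round 1: derive cover(i,b) via R2 from link(i,d), cites(d,b)
round 2: derive cover(b,i) via R1 from cover(b,e), cover(e,i)
round 2: derive cover(c,a) via R1 from cover(c,b), cover(b,a)
round 2: derive cover(c,d) via R1 from cover(c,b), cover(b,d)
round 2: derive cover(c,e) via R1 from cover(c,b), cover(b,e)
round 2: derive cover(d,e) via R1 from cover(d,b), cover(b,e)
round 2: derive cover(e,b) via R1 from cover(e,i), cover(i,b)
round 2: derive cover(e,d) via R1 from cover(e,i), cover(i,d)
round 2: derive cover(e,h) via R1 from cover(e,i), cover(i,h)
round 2: derive cover(h,a) via R1 from cover(h,b), cover(b,a)
round 2: derive cover(h,e) via R1 from cover(h,b), cover(b,e)
round 2: derive cover(i,a) via R1 from cover(i,b), cover(b,a)
round 2: derive cover(i,e) via R1 from cover(i,b), cover(b,e)
round 3: derive cover(c,i) via R1 from cover(c,b), cover(b,i)
round 3: derive cover(d,i) via R1 from cover(d,b), cover(b,i)
round 3: derive cover(h,i) via R1 from cover(h,b), cover(b,i)
round 3: derive cover(i,i) via R1 from cover(i,b), cover(b,i)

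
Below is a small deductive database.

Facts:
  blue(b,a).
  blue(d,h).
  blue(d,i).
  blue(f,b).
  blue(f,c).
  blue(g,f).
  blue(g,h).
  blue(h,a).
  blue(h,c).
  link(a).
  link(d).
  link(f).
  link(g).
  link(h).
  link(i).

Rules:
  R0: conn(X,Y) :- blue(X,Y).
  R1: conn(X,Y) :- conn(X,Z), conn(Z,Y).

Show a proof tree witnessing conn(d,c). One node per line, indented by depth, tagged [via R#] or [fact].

conn(d,c)  [via R1]
  conn(d,h)  [via R0]
    blue(d,h)  [fact]
  conn(h,c)  [via R0]
    blue(h,c)  [fact]

round 1: derive conn(b,a) via R0 from blue(b,a)
round 1: derive conn(d,h) via R0 from blue(d,h)
round 1: derive conn(d,i) via R0 from blue(d,i)
round 1: derive conn(f,b) via R0 from blue(f,b)
round 1: derive conn(f,c) via R0 from blue(f,c)
round 1: derive conn(g,f) via R0 from blue(g,f)
round 1: derive conn(g,h) via R0 from blue(g,h)
round 1: derive conn(h,a) via R0 from blue(h,a)
round 1: derive conn(h,c) via R0 from blue(h,c)
round 2: derive conn(d,a) via R1 from conn(d,h), conn(h,a)
round 2: derive conn(d,c) via R1 from conn(d,h), conn(h,c)
round 2: derive conn(f,a) via R1 from conn(f,b), conn(b,a)
round 2: derive conn(g,a) via R1 from conn(g,h), conn(h,a)
round 2: derive conn(g,b) via R1 from conn(g,f), conn(f,b)
round 2: derive conn(g,c) via R1 from conn(g,f), conn(f,c)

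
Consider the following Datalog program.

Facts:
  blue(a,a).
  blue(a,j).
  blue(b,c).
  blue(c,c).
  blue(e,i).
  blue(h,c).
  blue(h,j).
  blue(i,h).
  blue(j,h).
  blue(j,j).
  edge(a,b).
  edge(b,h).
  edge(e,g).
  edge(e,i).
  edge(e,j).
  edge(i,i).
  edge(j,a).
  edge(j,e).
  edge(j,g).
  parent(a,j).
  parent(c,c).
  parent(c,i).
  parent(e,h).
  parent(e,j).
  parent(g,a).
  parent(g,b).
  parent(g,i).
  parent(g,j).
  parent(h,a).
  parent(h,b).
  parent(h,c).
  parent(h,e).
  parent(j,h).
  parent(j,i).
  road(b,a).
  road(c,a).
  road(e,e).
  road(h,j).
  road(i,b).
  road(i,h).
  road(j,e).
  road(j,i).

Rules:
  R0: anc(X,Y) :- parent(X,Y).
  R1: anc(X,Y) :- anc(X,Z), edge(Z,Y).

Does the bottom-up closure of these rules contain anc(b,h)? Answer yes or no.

round 1: derive anc(a,j) via R0 from parent(a,j)
round 1: derive anc(c,c) via R0 from parent(c,c)
round 1: derive anc(c,i) via R0 from parent(c,i)
round 1: derive anc(e,h) via R0 from parent(e,h)
round 1: derive anc(e,j) via R0 from parent(e,j)
round 1: derive anc(g,a) via R0 from parent(g,a)
round 1: derive anc(g,b) via R0 from parent(g,b)
round 1: derive anc(g,i) via R0 from parent(g,i)
round 1: derive anc(g,j) via R0 from parent(g,j)
round 1: derive anc(h,a) via R0 from parent(h,a)
round 1: derive anc(h,b) via R0 from parent(h,b)
round 1: derive anc(h,c) via R0 from parent(h,c)
round 1: derive anc(h,e) via R0 from parent(h,e)
round 1: derive anc(j,h) via R0 from parent(j,h)
round 1: derive anc(j,i) via R0 from parent(j,i)
round 2: derive anc(a,a) via R1 from anc(a,j), edge(j,a)
round 2: derive anc(a,e) via R1 from anc(a,j), edge(j,e)
round 2: derive anc(a,g) via R1 from anc(a,j), edge(j,g)
round 2: derive anc(e,a) via R1 from anc(e,j), edge(j,a)
round 2: derive anc(e,e) via R1 from anc(e,j), edge(j,e)
round 2: derive anc(e,g) via R1 from anc(e,j), edge(j,g)
round 2: derive anc(g,e) via R1 from anc(g,j), edge(j,e)
round 2: derive anc(g,g) via R1 from anc(g,j), edge(j,g)
round 2: derive anc(g,h) via R1 from anc(g,b), edge(b,h)
round 2: derive anc(h,g) via R1 from anc(h,e), edge(e,g)
round 2: derive anc(h,h) via R1 from anc(h,b), edge(b,h)
round 2: derive anc(h,i) via R1 from anc(h,e), edge(e,i)
round 2: derive anc(h,j) via R1 from anc(h,e), edge(e,j)
round 3: derive anc(a,b) via R1 from anc(a,a), edge(a,b)
round 3: derive anc(a,i) via R1 from anc(a,e), edge(e,i)
round 3: derive anc(e,b) via R1 from anc(e,a), edge(a,b)
round 3: derive anc(e,i) via R1 from anc(e,e), edge(e,i)
round 4: derive anc(a,h) via R1 from anc(a,b), edge(b,h)

no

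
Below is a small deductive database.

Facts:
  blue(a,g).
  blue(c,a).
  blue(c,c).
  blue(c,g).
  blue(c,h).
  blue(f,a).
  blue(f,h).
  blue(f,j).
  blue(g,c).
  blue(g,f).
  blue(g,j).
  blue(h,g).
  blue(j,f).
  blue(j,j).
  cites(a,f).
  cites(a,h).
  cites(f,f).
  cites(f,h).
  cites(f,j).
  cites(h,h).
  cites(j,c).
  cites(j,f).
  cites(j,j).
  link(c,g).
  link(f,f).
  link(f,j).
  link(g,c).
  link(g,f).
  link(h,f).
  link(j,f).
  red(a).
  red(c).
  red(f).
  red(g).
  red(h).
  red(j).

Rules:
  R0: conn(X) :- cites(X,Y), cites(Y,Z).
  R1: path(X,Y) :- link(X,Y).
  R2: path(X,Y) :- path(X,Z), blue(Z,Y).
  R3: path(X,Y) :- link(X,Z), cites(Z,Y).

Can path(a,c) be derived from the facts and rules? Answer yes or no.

no

round 1: derive path(c,g) via R1 from link(c,g)
round 1: derive path(f,f) via R1 from link(f,f)
round 1: derive path(f,j) via R1 from link(f,j)
round 1: derive path(g,c) via R1 from link(g,c)
round 1: derive path(g,f) via R1 from link(g,f)
round 1: derive path(h,f) via R1 from link(h,f)
round 1: derive path(j,f) via R1 from link(j,f)
round 1: derive path(f,c) via R3 from link(f,j), cites(j,c)
round 1: derive path(f,h) via R3 from link(f,f), cites(f,h)
round 1: derive path(g,h) via R3 from link(g,f), cites(f,h)
round 1: derive path(g,j) via R3 from link(g,f), cites(f,j)
round 1: derive path(h,h) via R3 from link(h,f), cites(f,h)
round 1: derive path(h,j) via R3 from link(h,f), cites(f,j)
round 1: derive path(j,h) via R3 from link(j,f), cites(f,h)
round 1: derive path(j,j) via R3 from link(j,f), cites(f,j)
round 2: derive path(c,c) via R2 from path(c,g), blue(g,c)
round 2: derive path(c,f) via R2 from path(c,g), blue(g,f)
round 2: derive path(c,j) via R2 from path(c,g), blue(g,j)
round 2: derive path(f,a) via R2 from path(f,c), blue(c,a)
round 2: derive path(f,g) via R2 from path(f,c), blue(c,g)
round 2: derive path(g,a) via R2 from path(g,c), blue(c,a)
round 2: derive path(g,g) via R2 from path(g,c), blue(c,g)
round 2: derive path(h,a) via R2 from path(h,f), blue(f,a)
round 2: derive path(h,g) via R2 from path(h,h), blue(h,g)
round 2: derive path(j,a) via R2 from path(j,f), blue(f,a)
round 2: derive path(j,g) via R2 from path(j,h), blue(h,g)
round 3: derive path(c,a) via R2 from path(c,c), blue(c,a)
round 3: derive path(c,h) via R2 from path(c,c), blue(c,h)
round 3: derive path(h,c) via R2 from path(h,g), blue(g,c)
round 3: derive path(j,c) via R2 from path(j,g), blue(g,c)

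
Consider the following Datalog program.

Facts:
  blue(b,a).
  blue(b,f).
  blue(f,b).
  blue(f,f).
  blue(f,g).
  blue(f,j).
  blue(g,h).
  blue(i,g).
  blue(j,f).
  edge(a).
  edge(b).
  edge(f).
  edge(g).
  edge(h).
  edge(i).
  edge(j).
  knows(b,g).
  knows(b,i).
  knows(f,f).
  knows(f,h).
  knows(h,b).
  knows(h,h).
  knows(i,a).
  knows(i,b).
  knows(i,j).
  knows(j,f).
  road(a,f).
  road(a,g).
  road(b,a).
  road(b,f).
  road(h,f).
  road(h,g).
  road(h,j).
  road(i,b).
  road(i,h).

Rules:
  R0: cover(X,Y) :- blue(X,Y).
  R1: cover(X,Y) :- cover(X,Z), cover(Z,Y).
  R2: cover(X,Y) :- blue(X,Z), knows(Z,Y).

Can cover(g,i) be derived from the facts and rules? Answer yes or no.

round 1: derive cover(b,a) via R0 from blue(b,a)
round 1: derive cover(b,f) via R0 from blue(b,f)
round 1: derive cover(f,b) via R0 from blue(f,b)
round 1: derive cover(f,f) via R0 from blue(f,f)
round 1: derive cover(f,g) via R0 from blue(f,g)
round 1: derive cover(f,j) via R0 from blue(f,j)
round 1: derive cover(g,h) via R0 from blue(g,h)
round 1: derive cover(i,g) via R0 from blue(i,g)
round 1: derive cover(j,f) via R0 from blue(j,f)
round 1: derive cover(b,h) via R2 from blue(b,f), knows(f,h)
round 1: derive cover(f,h) via R2 from blue(f,f), knows(f,h)
round 1: derive cover(f,i) via R2 from blue(f,b), knows(b,i)
round 1: derive cover(g,b) via R2 from blue(g,h), knows(h,b)
round 1: derive cover(j,h) via R2 from blue(j,f), knows(f,h)
round 2: derive cover(b,b) via R1 from cover(b,f), cover(f,b)
round 2: derive cover(b,g) via R1 from cover(b,f), cover(f,g)
round 2: derive cover(b,i) via R1 from cover(b,f), cover(f,i)
round 2: derive cover(b,j) via R1 from cover(b,f), cover(f,j)
round 2: derive cover(f,a) via R1 from cover(f,b), cover(b,a)
round 2: derive cover(g,a) via R1 from cover(g,b), cover(b,a)
round 2: derive cover(g,f) via R1 from cover(g,b), cover(b,f)
round 2: derive cover(i,b) via R1 from cover(i,g), cover(g,b)
round 2: derive cover(i,h) via R1 from cover(i,g), cover(g,h)
round 2: derive cover(j,b) via R1 from cover(j,f), cover(f,b)
round 2: derive cover(j,g) via R1 from cover(j,f), cover(f,g)
round 2: derive cover(j,i) via R1 from cover(j,f), cover(f,i)
round 2: derive cover(j,j) via R1 from cover(j,f), cover(f,j)
round 3: derive cover(g,g) via R1 from cover(g,b), cover(b,g)
round 3: derive cover(g,i) via R1 from cover(g,b), cover(b,i)
round 3: derive cover(g,j) via R1 from cover(g,b), cover(b,j)
round 3: derive cover(i,a) via R1 from cover(i,b), cover(b,a)
round 3: derive cover(i,f) via R1 from cover(i,b), cover(b,f)
round 3: derive cover(i,i) via R1 from cover(i,b), cover(b,i)
round 3: derive cover(i,j) via R1 from cover(i,b), cover(b,j)
round 3: derive cover(j,a) via R1 from cover(j,b), cover(b,a)

yes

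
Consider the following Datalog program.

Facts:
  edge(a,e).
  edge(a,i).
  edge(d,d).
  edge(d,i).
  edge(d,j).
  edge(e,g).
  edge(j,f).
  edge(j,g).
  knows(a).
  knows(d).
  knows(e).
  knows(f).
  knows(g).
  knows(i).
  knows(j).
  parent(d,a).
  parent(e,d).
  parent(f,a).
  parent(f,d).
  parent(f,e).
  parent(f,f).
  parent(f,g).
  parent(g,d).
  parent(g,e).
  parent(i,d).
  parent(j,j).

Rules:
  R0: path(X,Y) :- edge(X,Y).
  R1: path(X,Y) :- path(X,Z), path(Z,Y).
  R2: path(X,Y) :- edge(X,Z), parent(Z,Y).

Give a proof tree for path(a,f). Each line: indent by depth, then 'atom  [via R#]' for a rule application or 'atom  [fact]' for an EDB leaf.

round 1: derive path(a,e) via R0 from edge(a,e)
round 1: derive path(a,i) via R0 from edge(a,i)
round 1: derive path(d,d) via R0 from edge(d,d)
round 1: derive path(d,i) via R0 from edge(d,i)
round 1: derive path(d,j) via R0 from edge(d,j)
round 1: derive path(e,g) via R0 from edge(e,g)
round 1: derive path(j,f) via R0 from edge(j,f)
round 1: derive path(j,g) via R0 from edge(j,g)
round 1: derive path(a,d) via R2 from edge(a,e), parent(e,d)
round 1: derive path(d,a) via R2 from edge(d,d), parent(d,a)
round 1: derive path(e,d) via R2 from edge(e,g), parent(g,d)
round 1: derive path(e,e) via R2 from edge(e,g), parent(g,e)
round 1: derive path(j,a) via R2 from edge(j,f), parent(f,a)
round 1: derive path(j,d) via R2 from edge(j,f), parent(f,d)
round 1: derive path(j,e) via R2 from edge(j,f), parent(f,e)
round 2: derive path(a,a) via R1 from path(a,d), path(d,a)
round 2: derive path(a,g) via R1 from path(a,e), path(e,g)
round 2: derive path(a,j) via R1 from path(a,d), path(d,j)
round 2: derive path(d,e) via R1 from path(d,a), path(a,e)
round 2: derive path(d,f) via R1 from path(d,j), path(j,f)
round 2: derive path(d,g) via R1 from path(d,j), path(j,g)
round 2: derive path(e,a) via R1 from path(e,d), path(d,a)
round 2: derive path(e,i) via R1 from path(e,d), path(d,i)
round 2: derive path(e,j) via R1 from path(e,d), path(d,j)
round 2: derive path(j,i) via R1 from path(j,a), path(a,i)
round 2: derive path(j,j) via R1 from path(j,d), path(d,j)
round 3: derive path(a,f) via R1 from path(a,d), path(d,f)
round 3: derive path(e,f) via R1 from path(e,d), path(d,f)

path(a,f)  [via R1]
  path(a,d)  [via R2]
    edge(a,e)  [fact]
    parent(e,d)  [fact]
  path(d,f)  [via R1]
    path(d,j)  [via R0]
      edge(d,j)  [fact]
    path(j,f)  [via R0]
      edge(j,f)  [fact]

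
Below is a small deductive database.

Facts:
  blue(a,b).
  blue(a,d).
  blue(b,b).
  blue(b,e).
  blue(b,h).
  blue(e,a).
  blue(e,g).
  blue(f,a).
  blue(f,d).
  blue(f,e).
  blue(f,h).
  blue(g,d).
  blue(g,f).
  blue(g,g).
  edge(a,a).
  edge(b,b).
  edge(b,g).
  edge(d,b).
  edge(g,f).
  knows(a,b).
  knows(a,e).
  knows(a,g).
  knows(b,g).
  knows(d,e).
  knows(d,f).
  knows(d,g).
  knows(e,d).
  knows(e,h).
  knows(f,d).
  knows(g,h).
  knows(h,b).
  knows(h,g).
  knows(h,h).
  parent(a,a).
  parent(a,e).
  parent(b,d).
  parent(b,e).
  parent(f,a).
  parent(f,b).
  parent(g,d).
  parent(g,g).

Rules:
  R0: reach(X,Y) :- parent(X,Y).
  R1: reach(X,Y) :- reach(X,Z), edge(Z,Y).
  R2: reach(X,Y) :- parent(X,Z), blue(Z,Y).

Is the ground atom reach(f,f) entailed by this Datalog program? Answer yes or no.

round 1: derive reach(a,a) via R0 from parent(a,a)
round 1: derive reach(a,e) via R0 from parent(a,e)
round 1: derive reach(b,d) via R0 from parent(b,d)
round 1: derive reach(b,e) via R0 from parent(b,e)
round 1: derive reach(f,a) via R0 from parent(f,a)
round 1: derive reach(f,b) via R0 from parent(f,b)
round 1: derive reach(g,d) via R0 from parent(g,d)
round 1: derive reach(g,g) via R0 from parent(g,g)
round 1: derive reach(a,b) via R2 from parent(a,a), blue(a,b)
round 1: derive reach(a,d) via R2 from parent(a,a), blue(a,d)
round 1: derive reach(a,g) via R2 from parent(a,e), blue(e,g)
round 1: derive reach(b,a) via R2 from parent(b,e), blue(e,a)
round 1: derive reach(b,g) via R2 from parent(b,e), blue(e,g)
round 1: derive reach(f,d) via R2 from parent(f,a), blue(a,d)
round 1: derive reach(f,e) via R2 from parent(f,b), blue(b,e)
round 1: derive reach(f,h) via R2 from parent(f,b), blue(b,h)
round 1: derive reach(g,f) via R2 from parent(g,g), blue(g,f)
round 2: derive reach(a,f) via R1 from reach(a,g), edge(g,f)
round 2: derive reach(b,b) via R1 from reach(b,d), edge(d,b)
round 2: derive reach(b,f) via R1 from reach(b,g), edge(g,f)
round 2: derive reach(f,g) via R1 from reach(f,b), edge(b,g)
round 2: derive reach(g,b) via R1 from reach(g,d), edge(d,b)
round 3: derive reach(f,f) via R1 from reach(f,g), edge(g,f)

yes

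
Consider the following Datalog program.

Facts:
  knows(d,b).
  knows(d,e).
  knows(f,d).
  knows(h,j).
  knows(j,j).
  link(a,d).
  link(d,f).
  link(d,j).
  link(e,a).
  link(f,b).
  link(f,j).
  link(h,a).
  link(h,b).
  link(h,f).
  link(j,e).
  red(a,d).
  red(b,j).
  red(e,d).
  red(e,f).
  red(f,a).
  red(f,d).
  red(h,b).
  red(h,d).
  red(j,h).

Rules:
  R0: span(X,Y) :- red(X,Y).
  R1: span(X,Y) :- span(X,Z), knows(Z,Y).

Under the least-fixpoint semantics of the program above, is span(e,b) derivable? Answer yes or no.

yes

round 1: derive span(a,d) via R0 from red(a,d)
round 1: derive span(b,j) via R0 from red(b,j)
round 1: derive span(e,d) via R0 from red(e,d)
round 1: derive span(e,f) via R0 from red(e,f)
round 1: derive span(f,a) via R0 from red(f,a)
round 1: derive span(f,d) via R0 from red(f,d)
round 1: derive span(h,b) via R0 from red(h,b)
round 1: derive span(h,d) via R0 from red(h,d)
round 1: derive span(j,h) via R0 from red(j,h)
round 2: derive span(a,b) via R1 from span(a,d), knows(d,b)
round 2: derive span(a,e) via R1 from span(a,d), knows(d,e)
round 2: derive span(e,b) via R1 from span(e,d), knows(d,b)
round 2: derive span(e,e) via R1 from span(e,d), knows(d,e)
round 2: derive span(f,b) via R1 from span(f,d), knows(d,b)
round 2: derive span(f,e) via R1 from span(f,d), knows(d,e)
round 2: derive span(h,e) via R1 from span(h,d), knows(d,e)
round 2: derive span(j,j) via R1 from span(j,h), knows(h,j)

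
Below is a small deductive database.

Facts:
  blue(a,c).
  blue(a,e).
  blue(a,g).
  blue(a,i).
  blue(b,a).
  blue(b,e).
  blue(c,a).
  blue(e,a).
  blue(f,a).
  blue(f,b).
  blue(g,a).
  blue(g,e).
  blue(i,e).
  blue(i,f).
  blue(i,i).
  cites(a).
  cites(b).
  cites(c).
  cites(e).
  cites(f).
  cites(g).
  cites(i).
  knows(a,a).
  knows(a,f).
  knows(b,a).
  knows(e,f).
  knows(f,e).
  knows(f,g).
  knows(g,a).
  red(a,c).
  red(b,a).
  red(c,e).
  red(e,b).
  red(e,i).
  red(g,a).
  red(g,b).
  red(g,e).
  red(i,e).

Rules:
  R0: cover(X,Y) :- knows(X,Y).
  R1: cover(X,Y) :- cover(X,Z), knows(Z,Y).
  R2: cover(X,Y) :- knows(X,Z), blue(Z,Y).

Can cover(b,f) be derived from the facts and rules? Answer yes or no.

round 1: derive cover(a,a) via R0 from knows(a,a)
round 1: derive cover(a,f) via R0 from knows(a,f)
round 1: derive cover(b,a) via R0 from knows(b,a)
round 1: derive cover(e,f) via R0 from knows(e,f)
round 1: derive cover(f,e) via R0 from knows(f,e)
round 1: derive cover(f,g) via R0 from knows(f,g)
round 1: derive cover(g,a) via R0 from knows(g,a)
round 1: derive cover(a,b) via R2 from knows(a,f), blue(f,b)
round 1: derive cover(a,c) via R2 from knows(a,a), blue(a,c)
round 1: derive cover(a,e) via R2 from knows(a,a), blue(a,e)
round 1: derive cover(a,g) via R2 from knows(a,a), blue(a,g)
round 1: derive cover(a,i) via R2 from knows(a,a), blue(a,i)
round 1: derive cover(b,c) via R2 from knows(b,a), blue(a,c)
round 1: derive cover(b,e) via R2 from knows(b,a), blue(a,e)
round 1: derive cover(b,g) via R2 from knows(b,a), blue(a,g)
round 1: derive cover(b,i) via R2 from knows(b,a), blue(a,i)
round 1: derive cover(e,a) via R2 from knows(e,f), blue(f,a)
round 1: derive cover(e,b) via R2 from knows(e,f), blue(f,b)
round 1: derive cover(f,a) via R2 from knows(f,e), blue(e,a)
round 1: derive cover(g,c) via R2 from knows(g,a), blue(a,c)
round 1: derive cover(g,e) via R2 from knows(g,a), blue(a,e)
round 1: derive cover(g,g) via R2 from knows(g,a), blue(a,g)
round 1: derive cover(g,i) via R2 from knows(g,a), blue(a,i)
round 2: derive cover(b,f) via R1 from cover(b,a), knows(a,f)
round 2: derive cover(e,e) via R1 from cover(e,f), knows(f,e)
round 2: derive cover(e,g) via R1 from cover(e,f), knows(f,g)
round 2: derive cover(f,f) via R1 from cover(f,a), knows(a,f)
round 2: derive cover(g,f) via R1 from cover(g,a), knows(a,f)

yes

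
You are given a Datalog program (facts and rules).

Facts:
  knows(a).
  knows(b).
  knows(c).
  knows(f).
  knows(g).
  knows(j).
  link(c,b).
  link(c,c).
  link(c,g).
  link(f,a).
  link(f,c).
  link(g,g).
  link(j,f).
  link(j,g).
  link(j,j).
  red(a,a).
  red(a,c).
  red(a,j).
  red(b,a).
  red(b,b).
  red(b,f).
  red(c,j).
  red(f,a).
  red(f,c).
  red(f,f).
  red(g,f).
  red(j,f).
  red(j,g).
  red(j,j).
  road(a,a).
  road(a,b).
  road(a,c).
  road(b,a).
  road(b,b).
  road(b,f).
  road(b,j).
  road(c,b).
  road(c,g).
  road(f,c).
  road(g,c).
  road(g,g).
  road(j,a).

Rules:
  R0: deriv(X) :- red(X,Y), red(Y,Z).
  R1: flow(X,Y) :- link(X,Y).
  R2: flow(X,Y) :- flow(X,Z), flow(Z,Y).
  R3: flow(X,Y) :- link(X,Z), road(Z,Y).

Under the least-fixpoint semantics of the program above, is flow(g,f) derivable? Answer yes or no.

round 1: derive flow(c,b) via R1 from link(c,b)
round 1: derive flow(c,c) via R1 from link(c,c)
round 1: derive flow(c,g) via R1 from link(c,g)
round 1: derive flow(f,a) via R1 from link(f,a)
round 1: derive flow(f,c) via R1 from link(f,c)
round 1: derive flow(g,g) via R1 from link(g,g)
round 1: derive flow(j,f) via R1 from link(j,f)
round 1: derive flow(j,g) via R1 from link(j,g)
round 1: derive flow(j,j) via R1 from link(j,j)
round 1: derive flow(c,a) via R3 from link(c,b), road(b,a)
round 1: derive flow(c,f) via R3 from link(c,b), road(b,f)
round 1: derive flow(c,j) via R3 from link(c,b), road(b,j)
round 1: derive flow(f,b) via R3 from link(f,a), road(a,b)
round 1: derive flow(f,g) via R3 from link(f,c), road(c,g)
round 1: derive flow(g,c) via R3 from link(g,g), road(g,c)
round 1: derive flow(j,a) via R3 from link(j,j), road(j,a)
round 1: derive flow(j,c) via R3 from link(j,f), road(f,c)
round 2: derive flow(f,f) via R2 from flow(f,c), flow(c,f)
round 2: derive flow(f,j) via R2 from flow(f,c), flow(c,j)
round 2: derive flow(g,a) via R2 from flow(g,c), flow(c,a)
round 2: derive flow(g,b) via R2 from flow(g,c), flow(c,b)
round 2: derive flow(g,f) via R2 from flow(g,c), flow(c,f)
round 2: derive flow(g,j) via R2 from flow(g,c), flow(c,j)
round 2: derive flow(j,b) via R2 from flow(j,c), flow(c,b)

yes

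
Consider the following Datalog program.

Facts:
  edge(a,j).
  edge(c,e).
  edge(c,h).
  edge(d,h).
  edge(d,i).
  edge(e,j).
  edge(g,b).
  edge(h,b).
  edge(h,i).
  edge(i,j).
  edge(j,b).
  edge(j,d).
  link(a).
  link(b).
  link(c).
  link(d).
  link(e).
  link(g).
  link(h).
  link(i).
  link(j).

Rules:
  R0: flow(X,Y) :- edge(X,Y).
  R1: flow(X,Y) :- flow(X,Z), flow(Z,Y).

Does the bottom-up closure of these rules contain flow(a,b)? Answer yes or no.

round 1: derive flow(a,j) via R0 from edge(a,j)
round 1: derive flow(c,e) via R0 from edge(c,e)
round 1: derive flow(c,h) via R0 from edge(c,h)
round 1: derive flow(d,h) via R0 from edge(d,h)
round 1: derive flow(d,i) via R0 from edge(d,i)
round 1: derive flow(e,j) via R0 from edge(e,j)
round 1: derive flow(g,b) via R0 from edge(g,b)
round 1: derive flow(h,b) via R0 from edge(h,b)
round 1: derive flow(h,i) via R0 from edge(h,i)
round 1: derive flow(i,j) via R0 from edge(i,j)
round 1: derive flow(j,b) via R0 from edge(j,b)
round 1: derive flow(j,d) via R0 from edge(j,d)
round 2: derive flow(a,b) via R1 from flow(a,j), flow(j,b)
round 2: derive flow(a,d) via R1 from flow(a,j), flow(j,d)
round 2: derive flow(c,b) via R1 from flow(c,h), flow(h,b)
round 2: derive flow(c,i) via R1 from flow(c,h), flow(h,i)
round 2: derive flow(c,j) via R1 from flow(c,e), flow(e,j)
round 2: derive flow(d,b) via R1 from flow(d,h), flow(h,b)
round 2: derive flow(d,j) via R1 from flow(d,i), flow(i,j)
round 2: derive flow(e,b) via R1 from flow(e,j), flow(j,b)
round 2: derive flow(e,d) via R1 from flow(e,j), flow(j,d)
round 2: derive flow(h,j) via R1 from flow(h,i), flow(i,j)
round 2: derive flow(i,b) via R1 from flow(i,j), flow(j,b)
round 2: derive flow(i,d) via R1 from flow(i,j), flow(j,d)
round 2: derive flow(j,h) via R1 from flow(j,d), flow(d,h)
round 2: derive flow(j,i) via R1 from flow(j,d), flow(d,i)
round 3: derive flow(a,h) via R1 from flow(a,d), flow(d,h)
round 3: derive flow(a,i) via R1 from flow(a,d), flow(d,i)
round 3: derive flow(c,d) via R1 from flow(c,e), flow(e,d)
round 3: derive flow(d,d) via R1 from flow(d,i), flow(i,d)
round 3: derive flow(e,h) via R1 from flow(e,d), flow(d,h)
round 3: derive flow(e,i) via R1 from flow(e,d), flow(d,i)
round 3: derive flow(h,d) via R1 from flow(h,i), flow(i,d)
round 3: derive flow(h,h) via R1 from flow(h,j), flow(j,h)
round 3: derive flow(i,h) via R1 from flow(i,d), flow(d,h)
round 3: derive flow(i,i) via R1 from flow(i,d), flow(d,i)
round 3: derive flow(j,j) via R1 from flow(j,d), flow(d,j)

yes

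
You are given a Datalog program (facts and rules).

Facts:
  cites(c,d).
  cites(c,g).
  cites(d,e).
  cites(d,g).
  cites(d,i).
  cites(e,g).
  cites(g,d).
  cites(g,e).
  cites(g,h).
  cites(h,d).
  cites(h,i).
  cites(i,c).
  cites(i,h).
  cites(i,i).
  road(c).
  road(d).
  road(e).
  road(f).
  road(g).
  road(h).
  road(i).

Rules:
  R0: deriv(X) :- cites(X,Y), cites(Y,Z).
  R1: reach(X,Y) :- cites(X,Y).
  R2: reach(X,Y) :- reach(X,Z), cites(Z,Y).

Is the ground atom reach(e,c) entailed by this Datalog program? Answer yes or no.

round 1: derive reach(c,d) via R1 from cites(c,d)
round 1: derive reach(c,g) via R1 from cites(c,g)
round 1: derive reach(d,e) via R1 from cites(d,e)
round 1: derive reach(d,g) via R1 from cites(d,g)
round 1: derive reach(d,i) via R1 from cites(d,i)
round 1: derive reach(e,g) via R1 from cites(e,g)
round 1: derive reach(g,d) via R1 from cites(g,d)
round 1: derive reach(g,e) via R1 from cites(g,e)
round 1: derive reach(g,h) via R1 from cites(g,h)
round 1: derive reach(h,d) via R1 from cites(h,d)
round 1: derive reach(h,i) via R1 from cites(h,i)
round 1: derive reach(i,c) via R1 from cites(i,c)
round 1: derive reach(i,h) via R1 from cites(i,h)
round 1: derive reach(i,i) via R1 from cites(i,i)
round 2: derive reach(c,e) via R2 from reach(c,d), cites(d,e)
round 2: derive reach(c,h) via R2 from reach(c,g), cites(g,h)
round 2: derive reach(c,i) via R2 from reach(c,d), cites(d,i)
round 2: derive reach(d,c) via R2 from reach(d,i), cites(i,c)
round 2: derive reach(d,d) via R2 from reach(d,g), cites(g,d)
round 2: derive reach(d,h) via R2 from reach(d,g), cites(g,h)
round 2: derive reach(e,d) via R2 from reach(e,g), cites(g,d)
round 2: derive reach(e,e) via R2 from reach(e,g), cites(g,e)
round 2: derive reach(e,h) via R2 from reach(e,g), cites(g,h)
round 2: derive reach(g,g) via R2 from reach(g,d), cites(d,g)
round 2: derive reach(g,i) via R2 from reach(g,d), cites(d,i)
round 2: derive reach(h,c) via R2 from reach(h,i), cites(i,c)
round 2: derive reach(h,e) via R2 from reach(h,d), cites(d,e)
round 2: derive reach(h,g) via R2 from reach(h,d), cites(d,g)
round 2: derive reach(h,h) via R2 from reach(h,i), cites(i,h)
round 2: derive reach(i,d) via R2 from reach(i,c), cites(c,d)
round 2: derive reach(i,g) via R2 from reach(i,c), cites(c,g)
round 3: derive reach(c,c) via R2 from reach(c,i), cites(i,c)
round 3: derive reach(e,i) via R2 from reach(e,d), cites(d,i)
round 3: derive reach(g,c) via R2 from reach(g,i), cites(i,c)
round 3: derive reach(i,e) via R2 from reach(i,d), cites(d,e)
round 4: derive reach(e,c) via R2 from reach(e,i), cites(i,c)

yes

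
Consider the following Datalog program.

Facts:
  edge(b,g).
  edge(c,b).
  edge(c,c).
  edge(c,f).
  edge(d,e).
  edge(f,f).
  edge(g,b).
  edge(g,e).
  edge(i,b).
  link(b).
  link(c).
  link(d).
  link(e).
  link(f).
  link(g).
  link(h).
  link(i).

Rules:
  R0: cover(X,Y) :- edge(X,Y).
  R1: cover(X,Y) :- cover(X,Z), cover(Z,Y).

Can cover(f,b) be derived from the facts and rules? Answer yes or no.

round 1: derive cover(b,g) via R0 from edge(b,g)
round 1: derive cover(c,b) via R0 from edge(c,b)
round 1: derive cover(c,c) via R0 from edge(c,c)
round 1: derive cover(c,f) via R0 from edge(c,f)
round 1: derive cover(d,e) via R0 from edge(d,e)
round 1: derive cover(f,f) via R0 from edge(f,f)
round 1: derive cover(g,b) via R0 from edge(g,b)
round 1: derive cover(g,e) via R0 from edge(g,e)
round 1: derive cover(i,b) via R0 from edge(i,b)
round 2: derive cover(b,b) via R1 from cover(b,g), cover(g,b)
round 2: derive cover(b,e) via R1 from cover(b,g), cover(g,e)
round 2: derive cover(c,g) via R1 from cover(c,b), cover(b,g)
round 2: derive cover(g,g) via R1 from cover(g,b), cover(b,g)
round 2: derive cover(i,g) via R1 from cover(i,b), cover(b,g)
round 3: derive cover(c,e) via R1 from cover(c,b), cover(b,e)
round 3: derive cover(i,e) via R1 from cover(i,b), cover(b,e)

no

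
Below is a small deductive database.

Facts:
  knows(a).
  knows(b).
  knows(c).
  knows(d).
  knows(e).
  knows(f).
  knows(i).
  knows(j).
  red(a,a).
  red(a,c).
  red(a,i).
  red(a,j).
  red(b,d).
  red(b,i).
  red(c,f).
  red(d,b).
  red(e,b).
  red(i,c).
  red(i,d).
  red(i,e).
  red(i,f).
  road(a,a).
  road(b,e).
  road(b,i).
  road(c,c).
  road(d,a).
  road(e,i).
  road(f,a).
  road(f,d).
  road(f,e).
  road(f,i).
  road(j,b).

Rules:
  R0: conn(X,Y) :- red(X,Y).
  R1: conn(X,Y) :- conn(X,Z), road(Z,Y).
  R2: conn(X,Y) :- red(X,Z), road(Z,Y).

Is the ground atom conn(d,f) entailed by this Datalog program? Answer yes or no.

no

round 1: derive conn(a,a) via R0 from red(a,a)
round 1: derive conn(a,c) via R0 from red(a,c)
round 1: derive conn(a,i) via R0 from red(a,i)
round 1: derive conn(a,j) via R0 from red(a,j)
round 1: derive conn(b,d) via R0 from red(b,d)
round 1: derive conn(b,i) via R0 from red(b,i)
round 1: derive conn(c,f) via R0 from red(c,f)
round 1: derive conn(d,b) via R0 from red(d,b)
round 1: derive conn(e,b) via R0 from red(e,b)
round 1: derive conn(i,c) via R0 from red(i,c)
round 1: derive conn(i,d) via R0 from red(i,d)
round 1: derive conn(i,e) via R0 from red(i,e)
round 1: derive conn(i,f) via R0 from red(i,f)
round 1: derive conn(a,b) via R2 from red(a,j), road(j,b)
round 1: derive conn(b,a) via R2 from red(b,d), road(d,a)
round 1: derive conn(c,a) via R2 from red(c,f), road(f,a)
round 1: derive conn(c,d) via R2 from red(c,f), road(f,d)
round 1: derive conn(c,e) via R2 from red(c,f), road(f,e)
round 1: derive conn(c,i) via R2 from red(c,f), road(f,i)
round 1: derive conn(d,e) via R2 from red(d,b), road(b,e)
round 1: derive conn(d,i) via R2 from red(d,b), road(b,i)
round 1: derive conn(e,e) via R2 from red(e,b), road(b,e)
round 1: derive conn(e,i) via R2 from red(e,b), road(b,i)
round 1: derive conn(i,a) via R2 from red(i,d), road(d,a)
round 1: derive conn(i,i) via R2 from red(i,e), road(e,i)
round 2: derive conn(a,e) via R1 from conn(a,b), road(b,e)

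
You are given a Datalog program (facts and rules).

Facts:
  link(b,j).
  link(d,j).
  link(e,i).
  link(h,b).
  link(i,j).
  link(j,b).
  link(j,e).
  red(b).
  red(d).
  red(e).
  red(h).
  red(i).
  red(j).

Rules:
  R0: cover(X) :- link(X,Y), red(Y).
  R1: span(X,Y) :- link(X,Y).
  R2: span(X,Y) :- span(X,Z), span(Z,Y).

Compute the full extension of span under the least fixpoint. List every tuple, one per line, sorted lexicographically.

span(b,b)
span(b,e)
span(b,i)
span(b,j)
span(d,b)
span(d,e)
span(d,i)
span(d,j)
span(e,b)
span(e,e)
span(e,i)
span(e,j)
span(h,b)
span(h,e)
span(h,i)
span(h,j)
span(i,b)
span(i,e)
span(i,i)
span(i,j)
span(j,b)
span(j,e)
span(j,i)
span(j,j)

round 1: derive span(b,j) via R1 from link(b,j)
round 1: derive span(d,j) via R1 from link(d,j)
round 1: derive span(e,i) via R1 from link(e,i)
round 1: derive span(h,b) via R1 from link(h,b)
round 1: derive span(i,j) via R1 from link(i,j)
round 1: derive span(j,b) via R1 from link(j,b)
round 1: derive span(j,e) via R1 from link(j,e)
round 2: derive span(b,b) via R2 from span(b,j), span(j,b)
round 2: derive span(b,e) via R2 from span(b,j), span(j,e)
round 2: derive span(d,b) via R2 from span(d,j), span(j,b)
round 2: derive span(d,e) via R2 from span(d,j), span(j,e)
round 2: derive span(e,j) via R2 from span(e,i), span(i,j)
round 2: derive span(h,j) via R2 from span(h,b), span(b,j)
round 2: derive span(i,b) via R2 from span(i,j), span(j,b)
round 2: derive span(i,e) via R2 from span(i,j), span(j,e)
round 2: derive span(j,i) via R2 from span(j,e), span(e,i)
round 2: derive span(j,j) via R2 from span(j,b), span(b,j)
round 3: derive span(b,i) via R2 from span(b,e), span(e,i)
round 3: derive span(d,i) via R2 from span(d,e), span(e,i)
round 3: derive span(e,b) via R2 from span(e,i), span(i,b)
round 3: derive span(e,e) via R2 from span(e,i), span(i,e)
round 3: derive span(h,e) via R2 from span(h,b), span(b,e)
round 3: derive span(h,i) via R2 from span(h,j), span(j,i)
round 3: derive span(i,i) via R2 from span(i,e), span(e,i)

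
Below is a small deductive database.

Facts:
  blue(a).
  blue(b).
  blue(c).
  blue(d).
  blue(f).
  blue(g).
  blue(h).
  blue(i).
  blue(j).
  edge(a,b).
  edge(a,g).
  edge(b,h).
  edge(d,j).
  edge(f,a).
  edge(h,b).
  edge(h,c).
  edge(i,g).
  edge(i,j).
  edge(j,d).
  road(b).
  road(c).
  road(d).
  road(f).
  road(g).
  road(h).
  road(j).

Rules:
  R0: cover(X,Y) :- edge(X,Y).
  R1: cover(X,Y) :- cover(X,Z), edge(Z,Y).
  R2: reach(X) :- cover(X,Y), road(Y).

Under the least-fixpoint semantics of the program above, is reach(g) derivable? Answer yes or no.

round 1: derive cover(a,b) via R0 from edge(a,b)
round 1: derive cover(a,g) via R0 from edge(a,g)
round 1: derive cover(b,h) via R0 from edge(b,h)
round 1: derive cover(d,j) via R0 from edge(d,j)
round 1: derive cover(f,a) via R0 from edge(f,a)
round 1: derive cover(h,b) via R0 from edge(h,b)
round 1: derive cover(h,c) via R0 from edge(h,c)
round 1: derive cover(i,g) via R0 from edge(i,g)
round 1: derive cover(i,j) via R0 from edge(i,j)
round 1: derive cover(j,d) via R0 from edge(j,d)
round 2: derive cover(a,h) via R1 from cover(a,b), edge(b,h)
round 2: derive cover(b,b) via R1 from cover(b,h), edge(h,b)
round 2: derive cover(b,c) via R1 from cover(b,h), edge(h,c)
round 2: derive cover(d,d) via R1 from cover(d,j), edge(j,d)
round 2: derive cover(f,b) via R1 from cover(f,a), edge(a,b)
round 2: derive cover(f,g) via R1 from cover(f,a), edge(a,g)
round 2: derive cover(h,h) via R1 from cover(h,b), edge(b,h)
round 2: derive cover(i,d) via R1 from cover(i,j), edge(j,d)
round 2: derive cover(j,j) via R1 from cover(j,d), edge(d,j)
round 2: derive reach(a) via R2 from cover(a,b), road(b)
round 2: derive reach(b) via R2 from cover(b,h), road(h)
round 2: derive reach(d) via R2 from cover(d,j), road(j)
round 2: derive reach(h) via R2 from cover(h,b), road(b)
round 2: derive reach(i) via R2 from cover(i,g), road(g)
round 2: derive reach(j) via R2 from cover(j,d), road(d)
round 3: derive cover(a,c) via R1 from cover(a,h), edge(h,c)
round 3: derive cover(f,h) via R1 from cover(f,b), edge(b,h)
round 3: derive reach(f) via R2 from cover(f,b), road(b)
round 4: derive cover(f,c) via R1 from cover(f,h), edge(h,c)

no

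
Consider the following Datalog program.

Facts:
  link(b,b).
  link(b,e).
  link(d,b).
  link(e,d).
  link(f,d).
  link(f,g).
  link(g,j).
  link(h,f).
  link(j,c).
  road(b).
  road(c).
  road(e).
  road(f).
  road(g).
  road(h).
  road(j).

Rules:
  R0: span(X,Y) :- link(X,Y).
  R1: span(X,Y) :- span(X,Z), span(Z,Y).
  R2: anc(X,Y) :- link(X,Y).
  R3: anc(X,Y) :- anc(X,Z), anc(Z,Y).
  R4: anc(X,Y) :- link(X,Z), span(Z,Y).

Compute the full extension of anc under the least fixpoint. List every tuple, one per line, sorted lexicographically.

anc(b,b)
anc(b,d)
anc(b,e)
anc(d,b)
anc(d,d)
anc(d,e)
anc(e,b)
anc(e,d)
anc(e,e)
anc(f,b)
anc(f,c)
anc(f,d)
anc(f,e)
anc(f,g)
anc(f,j)
anc(g,c)
anc(g,j)
anc(h,b)
anc(h,c)
anc(h,d)
anc(h,e)
anc(h,f)
anc(h,g)
anc(h,j)
anc(j,c)

round 1: derive span(b,b) via R0 from link(b,b)
round 1: derive span(b,e) via R0 from link(b,e)
round 1: derive span(d,b) via R0 from link(d,b)
round 1: derive span(e,d) via R0 from link(e,d)
round 1: derive span(f,d) via R0 from link(f,d)
round 1: derive span(f,g) via R0 from link(f,g)
round 1: derive span(g,j) via R0 from link(g,j)
round 1: derive span(h,f) via R0 from link(h,f)
round 1: derive span(j,c) via R0 from link(j,c)
round 1: derive anc(b,b) via R2 from link(b,b)
round 1: derive anc(b,e) via R2 from link(b,e)
round 1: derive anc(d,b) via R2 from link(d,b)
round 1: derive anc(e,d) via R2 from link(e,d)
round 1: derive anc(f,d) via R2 from link(f,d)
round 1: derive anc(f,g) via R2 from link(f,g)
round 1: derive anc(g,j) via R2 from link(g,j)
round 1: derive anc(h,f) via R2 from link(h,f)
round 1: derive anc(j,c) via R2 from link(j,c)
round 2: derive span(b,d) via R1 from span(b,e), span(e,d)
round 2: derive span(d,e) via R1 from span(d,b), span(b,e)
round 2: derive span(e,b) via R1 from span(e,d), span(d,b)
round 2: derive span(f,b) via R1 from span(f,d), span(d,b)
round 2: derive span(f,j) via R1 from span(f,g), span(g,j)
round 2: derive span(g,c) via R1 from span(g,j), span(j,c)
round 2: derive span(h,d) via R1 from span(h,f), span(f,d)
round 2: derive span(h,g) via R1 from span(h,f), span(f,g)
round 2: derive anc(b,d) via R3 from anc(b,e), anc(e,d)
round 2: derive anc(d,e) via R3 from anc(d,b), anc(b,e)
round 2: derive anc(e,b) via R3 from anc(e,d), anc(d,b)
round 2: derive anc(f,b) via R3 from anc(f,d), anc(d,b)
round 2: derive anc(f,j) via R3 from anc(f,g), anc(g,j)
round 2: derive anc(g,c) via R3 from anc(g,j), anc(j,c)
round 2: derive anc(h,d) via R3 from anc(h,f), anc(f,d)
round 2: derive anc(h,g) via R3 from anc(h,f), anc(f,g)
round 3: derive span(d,d) via R1 from span(d,b), span(b,d)
round 3: derive span(e,e) via R1 from span(e,b), span(b,e)
round 3: derive span(f,c) via R1 from span(f,g), span(g,c)
round 3: derive span(f,e) via R1 from span(f,b), span(b,e)
round 3: derive span(h,b) via R1 from span(h,d), span(d,b)
round 3: derive span(h,c) via R1 from span(h,g), span(g,c)
round 3: derive span(h,e) via R1 from span(h,d), span(d,e)
round 3: derive span(h,j) via R1 from span(h,f), span(f,j)
round 3: derive anc(d,d) via R3 from anc(d,b), anc(b,d)
round 3: derive anc(e,e) via R3 from anc(e,b), anc(b,e)
round 3: derive anc(f,c) via R3 from anc(f,g), anc(g,c)
round 3: derive anc(f,e) via R3 from anc(f,b), anc(b,e)
round 3: derive anc(h,b) via R3 from anc(h,d), anc(d,b)
round 3: derive anc(h,c) via R3 from anc(h,g), anc(g,c)
round 3: derive anc(h,e) via R3 from anc(h,d), anc(d,e)
round 3: derive anc(h,j) via R3 from anc(h,f), anc(f,j)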